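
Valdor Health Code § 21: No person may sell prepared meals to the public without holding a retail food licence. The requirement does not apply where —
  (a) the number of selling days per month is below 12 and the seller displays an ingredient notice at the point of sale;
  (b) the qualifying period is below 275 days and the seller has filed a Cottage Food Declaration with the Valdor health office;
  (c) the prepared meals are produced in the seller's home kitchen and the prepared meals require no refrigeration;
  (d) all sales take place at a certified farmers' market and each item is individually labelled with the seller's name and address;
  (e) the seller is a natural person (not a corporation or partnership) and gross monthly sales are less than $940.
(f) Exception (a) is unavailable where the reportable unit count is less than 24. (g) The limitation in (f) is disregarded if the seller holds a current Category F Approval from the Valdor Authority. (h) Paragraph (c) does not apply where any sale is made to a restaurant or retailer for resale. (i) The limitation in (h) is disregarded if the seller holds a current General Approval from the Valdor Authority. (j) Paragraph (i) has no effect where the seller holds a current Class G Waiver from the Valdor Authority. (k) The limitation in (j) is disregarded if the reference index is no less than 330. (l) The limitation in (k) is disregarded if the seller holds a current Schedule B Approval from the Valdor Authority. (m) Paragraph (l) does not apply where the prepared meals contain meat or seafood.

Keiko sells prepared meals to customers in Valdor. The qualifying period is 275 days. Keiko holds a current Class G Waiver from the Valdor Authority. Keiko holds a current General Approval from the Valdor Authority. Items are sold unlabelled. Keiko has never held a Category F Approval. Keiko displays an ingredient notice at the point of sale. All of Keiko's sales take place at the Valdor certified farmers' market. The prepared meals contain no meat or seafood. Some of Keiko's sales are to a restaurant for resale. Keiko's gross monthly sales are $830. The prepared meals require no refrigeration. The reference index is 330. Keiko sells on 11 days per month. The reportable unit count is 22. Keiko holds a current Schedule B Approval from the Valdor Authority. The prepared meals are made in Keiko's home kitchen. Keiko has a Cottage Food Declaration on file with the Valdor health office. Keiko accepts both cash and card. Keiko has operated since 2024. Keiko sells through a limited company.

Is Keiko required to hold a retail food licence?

Yes — Keiko must hold a retail food licence.

Exception (a)'s conditions are all satisfied: the number of selling days per month is 11, below the 12 limit; an ingredient notice is displayed. But: (f) operates against (a): the reportable unit count is 22, less than the 24 limit. (g), which would lift (f), is not triggered — there is no Category F Approval in force. (a) is therefore removed.
Exception (b) does not apply: the qualifying period is 275 days, not below 275 days.
Exception (c): the prepared meals are home-kitchen produced; the prepared meals are shelf-stable — every condition holds. But applying paragraphs (h)–(m): (h) applies — some sales are to a restaurant for resale. (i) is engaged (a current General Approval is held), but is itself disapplied by (j): (j) operates against (i): a current Class G Waiver is held. (k) is engaged (the reference index is 330, meeting the 330 threshold), but is set aside by (l): (l) applies — a current Schedule B Approval is held. (m) is inapplicable (the prepared meals contain no meat or seafood), so (l) stands. So (c) is unavailable.
Exception (d) does not apply: items are sold unlabelled.
Exception (e) fails — the seller operates through a limited company.
Every exception is unavailable, so the rule governs.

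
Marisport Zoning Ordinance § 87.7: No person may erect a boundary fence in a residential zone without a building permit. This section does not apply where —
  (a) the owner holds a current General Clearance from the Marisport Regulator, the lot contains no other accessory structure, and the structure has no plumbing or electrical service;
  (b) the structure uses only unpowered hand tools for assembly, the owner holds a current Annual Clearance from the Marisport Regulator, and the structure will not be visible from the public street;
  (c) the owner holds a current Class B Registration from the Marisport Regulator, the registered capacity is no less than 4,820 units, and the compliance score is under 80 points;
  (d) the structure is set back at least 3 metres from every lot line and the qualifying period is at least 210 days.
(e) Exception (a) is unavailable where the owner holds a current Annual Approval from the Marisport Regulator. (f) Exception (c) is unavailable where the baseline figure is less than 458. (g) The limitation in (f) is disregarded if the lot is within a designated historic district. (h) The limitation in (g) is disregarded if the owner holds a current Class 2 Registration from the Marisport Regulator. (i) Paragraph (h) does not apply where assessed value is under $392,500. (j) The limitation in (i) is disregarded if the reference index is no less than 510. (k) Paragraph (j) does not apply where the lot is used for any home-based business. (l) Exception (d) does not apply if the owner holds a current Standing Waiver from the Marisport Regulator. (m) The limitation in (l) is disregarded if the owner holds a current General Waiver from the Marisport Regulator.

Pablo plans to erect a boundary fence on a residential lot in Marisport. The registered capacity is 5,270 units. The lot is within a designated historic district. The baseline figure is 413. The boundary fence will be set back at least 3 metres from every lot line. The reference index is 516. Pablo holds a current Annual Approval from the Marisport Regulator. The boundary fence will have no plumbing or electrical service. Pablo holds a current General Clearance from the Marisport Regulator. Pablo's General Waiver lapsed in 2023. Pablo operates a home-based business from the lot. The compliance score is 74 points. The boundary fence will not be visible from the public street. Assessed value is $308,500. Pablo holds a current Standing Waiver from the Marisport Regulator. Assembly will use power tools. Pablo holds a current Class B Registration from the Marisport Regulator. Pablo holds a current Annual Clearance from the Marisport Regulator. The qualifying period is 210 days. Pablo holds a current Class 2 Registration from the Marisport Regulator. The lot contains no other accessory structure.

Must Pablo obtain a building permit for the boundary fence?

No — exception (c) applies; Pablo does not need a building permit.

Exception (a)'s conditions are all satisfied: a current General Clearance is held; the lot has no other accessory structure; there is no plumbing or electrical service. But: (e) operates against (a): a current Annual Approval is held. So (a) is unavailable.
Exception (b) requires that the structure uses only unpowered hand tools for assembly; but assembly uses power tools, so (b) is unavailable.
Exception (c): a current Class B Registration is held; the registered capacity is 5,270 units, meeting the 4,820 units threshold; the compliance score is 74 points, under the 80 points limit — every condition holds. As to paragraphs (f)–(k): (f) would limit (c) — the baseline figure is 413, less than the 458 limit — but (g) sets (f) aside: (g) operates against (f): the lot is in a historic district. (h) would limit (g) — a current Class 2 Registration is held — but (i) sets (h) aside: (i) operates against (h): assessed value is $308,500, under the $392,500 limit. (j) is triggered (the reference index is 516, meeting the 510 threshold), but is itself disapplied by (k): (k) operates against (j): a home-based business operates on the lot. So (c) applies.
Exception (d) is satisfied on its face — the setback is at least 3 m on every side; the qualifying period is 210 days, meeting the 210 days threshold. Turning to paragraphs (l)–(m): (l) operates against (d): a current Standing Waiver is held. (m) is inapplicable (no current General Waiver is held), so (l) stands. (d) is therefore removed.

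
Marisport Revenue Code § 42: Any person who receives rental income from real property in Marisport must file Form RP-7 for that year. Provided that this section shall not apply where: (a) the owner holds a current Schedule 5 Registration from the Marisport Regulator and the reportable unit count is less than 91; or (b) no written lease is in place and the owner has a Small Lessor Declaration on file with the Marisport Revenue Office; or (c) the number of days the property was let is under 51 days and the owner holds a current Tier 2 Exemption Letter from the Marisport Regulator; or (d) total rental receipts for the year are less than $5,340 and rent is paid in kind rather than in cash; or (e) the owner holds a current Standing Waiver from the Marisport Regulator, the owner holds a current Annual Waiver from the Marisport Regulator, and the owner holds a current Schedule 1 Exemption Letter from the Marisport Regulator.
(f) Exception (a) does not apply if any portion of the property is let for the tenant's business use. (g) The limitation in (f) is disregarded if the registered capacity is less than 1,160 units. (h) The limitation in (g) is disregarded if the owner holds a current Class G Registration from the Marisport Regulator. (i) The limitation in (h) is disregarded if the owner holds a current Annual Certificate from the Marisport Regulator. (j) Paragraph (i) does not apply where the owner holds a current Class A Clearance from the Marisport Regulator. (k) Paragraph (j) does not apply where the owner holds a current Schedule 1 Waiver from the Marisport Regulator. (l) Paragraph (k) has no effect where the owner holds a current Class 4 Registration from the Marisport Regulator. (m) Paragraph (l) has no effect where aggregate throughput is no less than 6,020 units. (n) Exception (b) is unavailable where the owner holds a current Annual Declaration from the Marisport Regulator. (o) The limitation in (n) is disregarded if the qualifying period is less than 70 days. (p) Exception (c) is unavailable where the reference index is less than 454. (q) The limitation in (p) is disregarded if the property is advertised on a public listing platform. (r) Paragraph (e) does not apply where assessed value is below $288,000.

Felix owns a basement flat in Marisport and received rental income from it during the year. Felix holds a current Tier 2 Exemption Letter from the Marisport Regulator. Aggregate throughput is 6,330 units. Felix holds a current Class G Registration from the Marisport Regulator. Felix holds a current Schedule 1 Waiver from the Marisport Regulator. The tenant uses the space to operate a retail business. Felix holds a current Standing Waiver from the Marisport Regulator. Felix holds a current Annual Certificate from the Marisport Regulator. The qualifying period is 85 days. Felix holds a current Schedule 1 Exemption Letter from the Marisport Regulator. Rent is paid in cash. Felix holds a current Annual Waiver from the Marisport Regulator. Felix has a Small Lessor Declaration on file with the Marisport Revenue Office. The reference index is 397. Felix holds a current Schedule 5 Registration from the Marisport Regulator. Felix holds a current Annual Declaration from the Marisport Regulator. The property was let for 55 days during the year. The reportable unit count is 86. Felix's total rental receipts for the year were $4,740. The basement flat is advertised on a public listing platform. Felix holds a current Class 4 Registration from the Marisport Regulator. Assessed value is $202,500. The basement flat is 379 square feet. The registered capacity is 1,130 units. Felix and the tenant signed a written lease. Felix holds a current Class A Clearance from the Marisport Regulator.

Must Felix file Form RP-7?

Exception (a)'s conditions are all satisfied: a current Schedule 5 Registration is held; the reportable unit count is 86, less than the 91 limit. Applying paragraphs (f)–(m): (f) applies (the space is let for business use), but is itself disapplied by (g): (g) operates against (f): the registered capacity is 1,130 units, less than the 1,160 units limit. (h) applies (a current Class G Registration is held), but yields to (i): (i) operates against (h): a current Annual Certificate is held. (j) is engaged (a current Class A Clearance is held), but is displaced by (k): (k) operates — a current Schedule 1 Waiver is held. (l) would limit (k) — a current Class 4 Registration is held — but (m) sets (l) aside: (m) applies — aggregate throughput is 6,330 units, meeting the 6,020 units threshold. Exception (a) stands.
Exception (b) requires that no written lease is in place; but a written lease is in place, so (b) is unavailable.
Exception (c) fails — the number of days the property was let is 55 days, not under 51 days.
Exception (d) does not apply: rent is paid in cash.
Exception (e) is satisfied on its face — a current Standing Waiver is held; a current Annual Waiver is held; a current Schedule 1 Exemption Letter is held. However, paragraph (r) must be considered: (r) operates against (e): assessed value is $202,500, below the $288,000 limit. (e) is therefore removed.

No — exception (a) applies; Felix is not required to file Form RP-7.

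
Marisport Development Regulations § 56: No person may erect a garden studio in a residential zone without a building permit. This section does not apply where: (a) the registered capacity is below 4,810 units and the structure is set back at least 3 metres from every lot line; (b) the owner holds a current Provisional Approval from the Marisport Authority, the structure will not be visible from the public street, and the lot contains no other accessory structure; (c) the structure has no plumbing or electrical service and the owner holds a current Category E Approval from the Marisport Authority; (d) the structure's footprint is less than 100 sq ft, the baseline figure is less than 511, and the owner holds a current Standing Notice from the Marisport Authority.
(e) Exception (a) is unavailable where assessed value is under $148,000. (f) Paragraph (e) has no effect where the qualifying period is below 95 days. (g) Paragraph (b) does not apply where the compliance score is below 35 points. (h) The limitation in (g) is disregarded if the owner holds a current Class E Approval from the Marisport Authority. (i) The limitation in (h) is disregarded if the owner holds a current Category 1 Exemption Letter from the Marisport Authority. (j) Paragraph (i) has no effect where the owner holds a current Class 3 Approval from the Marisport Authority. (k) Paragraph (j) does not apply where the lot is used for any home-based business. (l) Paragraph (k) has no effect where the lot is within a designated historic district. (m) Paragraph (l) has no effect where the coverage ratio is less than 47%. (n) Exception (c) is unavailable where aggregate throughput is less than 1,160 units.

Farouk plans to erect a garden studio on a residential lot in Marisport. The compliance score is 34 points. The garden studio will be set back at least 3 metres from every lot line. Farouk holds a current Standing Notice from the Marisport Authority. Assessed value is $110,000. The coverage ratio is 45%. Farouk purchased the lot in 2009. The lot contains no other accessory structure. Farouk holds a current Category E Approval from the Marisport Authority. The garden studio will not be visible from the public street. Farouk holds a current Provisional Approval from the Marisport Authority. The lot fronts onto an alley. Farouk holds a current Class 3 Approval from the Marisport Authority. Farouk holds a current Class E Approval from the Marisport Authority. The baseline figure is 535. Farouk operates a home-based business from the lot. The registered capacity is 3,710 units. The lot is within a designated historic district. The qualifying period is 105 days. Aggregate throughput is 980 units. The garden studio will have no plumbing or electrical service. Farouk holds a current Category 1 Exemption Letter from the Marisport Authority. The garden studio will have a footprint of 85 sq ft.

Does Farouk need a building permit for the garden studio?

Exception (a)'s conditions are all satisfied: the registered capacity is 3,710 units, below the 4,810 units limit; the setback is at least 3 m on every side. But applying paragraphs (e)–(f): (e) is triggered — assessed value is $110,000, under the $148,000 limit. (f), which would lift (e), is not triggered — the qualifying period is 105 days, not below 95 days. Exception (a) does not apply.
Exception (b): a current Provisional Approval is held; the structure will not be visible from the street; the lot has no other accessory structure — every condition holds. However, paragraphs (g)–(m) must be considered: (g) is triggered — the compliance score is 34 points, below the 35 points limit. (h) would limit (g) — a current Class E Approval is held — but (i) sets (h) aside: (i) is triggered — a current Category 1 Exemption Letter is held. (j) would limit (i) — a current Class 3 Approval is held — but (k) sets (j) aside: (k) is triggered — a home-based business operates on the lot. (l) is triggered (the lot is in a historic district), but is itself disapplied by (m): (m) operates against (l): the coverage ratio is 45%, less than the 47% limit. Exception (b) does not apply.
Exception (c)'s conditions are all satisfied: there is no plumbing or electrical service; a current Category E Approval is held. However, paragraph (n) must be considered: (n) operates against (c): aggregate throughput is 980 units, less than the 1,160 units limit. (c) is therefore removed.
Exception (d) does not apply: the baseline figure is 535, not less than 511.
No exception applies. The general rule governs.

Yes — Farouk must obtain a building permit.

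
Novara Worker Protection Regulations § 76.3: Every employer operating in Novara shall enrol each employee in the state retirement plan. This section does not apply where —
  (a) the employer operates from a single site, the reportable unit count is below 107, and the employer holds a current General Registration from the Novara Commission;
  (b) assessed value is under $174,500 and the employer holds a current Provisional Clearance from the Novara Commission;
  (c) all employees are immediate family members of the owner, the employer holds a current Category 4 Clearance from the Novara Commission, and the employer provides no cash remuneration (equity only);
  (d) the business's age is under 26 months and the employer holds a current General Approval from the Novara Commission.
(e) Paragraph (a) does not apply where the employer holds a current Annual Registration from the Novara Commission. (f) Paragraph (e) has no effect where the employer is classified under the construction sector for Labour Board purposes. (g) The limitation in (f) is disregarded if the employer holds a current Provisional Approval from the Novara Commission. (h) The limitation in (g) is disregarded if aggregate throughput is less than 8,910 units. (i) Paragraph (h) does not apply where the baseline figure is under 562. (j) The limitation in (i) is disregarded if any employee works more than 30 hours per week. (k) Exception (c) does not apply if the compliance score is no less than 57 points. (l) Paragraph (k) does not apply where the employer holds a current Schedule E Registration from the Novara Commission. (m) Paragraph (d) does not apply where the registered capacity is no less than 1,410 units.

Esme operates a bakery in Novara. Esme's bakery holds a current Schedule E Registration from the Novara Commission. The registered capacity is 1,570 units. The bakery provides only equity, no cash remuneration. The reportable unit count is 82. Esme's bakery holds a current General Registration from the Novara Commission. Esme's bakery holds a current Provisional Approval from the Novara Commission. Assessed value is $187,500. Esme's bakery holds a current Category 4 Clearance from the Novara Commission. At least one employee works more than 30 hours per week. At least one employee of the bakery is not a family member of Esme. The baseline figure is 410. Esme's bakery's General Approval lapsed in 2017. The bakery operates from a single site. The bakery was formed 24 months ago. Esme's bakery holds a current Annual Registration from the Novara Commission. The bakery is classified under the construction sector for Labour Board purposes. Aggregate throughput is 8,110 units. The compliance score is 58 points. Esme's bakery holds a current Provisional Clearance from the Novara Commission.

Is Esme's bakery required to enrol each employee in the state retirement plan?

Exception (a)'s conditions are all satisfied: the employer operates from a single site; the reportable unit count is 82, below the 107 limit; a current General Registration is held. Applying paragraphs (e)–(j): (e) would limit (a) — a current Annual Registration is held — but (f) sets (e) aside: (f) operates against (e): the bakery is classified under the construction sector. (g) would limit (f) — a current Provisional Approval is held — but (h) sets (g) aside: (h) operates — aggregate throughput is 8,110 units, less than the 8,910 units limit. (i) operates (the baseline figure is 410, under the 562 limit), but is displaced by (j): (j) is engaged — at least one employee exceeds 30 hours/week. Exception (a) stands.
Exception (b) fails — assessed value is $187,500, not under $174,500.
Exception (c) fails — at least one employee is not a family member.
Exception (d) does not apply: there is no General Approval in force.

No — exception (a) applies; Esme's bakery is not required to enrol each employee in the state retirement plan.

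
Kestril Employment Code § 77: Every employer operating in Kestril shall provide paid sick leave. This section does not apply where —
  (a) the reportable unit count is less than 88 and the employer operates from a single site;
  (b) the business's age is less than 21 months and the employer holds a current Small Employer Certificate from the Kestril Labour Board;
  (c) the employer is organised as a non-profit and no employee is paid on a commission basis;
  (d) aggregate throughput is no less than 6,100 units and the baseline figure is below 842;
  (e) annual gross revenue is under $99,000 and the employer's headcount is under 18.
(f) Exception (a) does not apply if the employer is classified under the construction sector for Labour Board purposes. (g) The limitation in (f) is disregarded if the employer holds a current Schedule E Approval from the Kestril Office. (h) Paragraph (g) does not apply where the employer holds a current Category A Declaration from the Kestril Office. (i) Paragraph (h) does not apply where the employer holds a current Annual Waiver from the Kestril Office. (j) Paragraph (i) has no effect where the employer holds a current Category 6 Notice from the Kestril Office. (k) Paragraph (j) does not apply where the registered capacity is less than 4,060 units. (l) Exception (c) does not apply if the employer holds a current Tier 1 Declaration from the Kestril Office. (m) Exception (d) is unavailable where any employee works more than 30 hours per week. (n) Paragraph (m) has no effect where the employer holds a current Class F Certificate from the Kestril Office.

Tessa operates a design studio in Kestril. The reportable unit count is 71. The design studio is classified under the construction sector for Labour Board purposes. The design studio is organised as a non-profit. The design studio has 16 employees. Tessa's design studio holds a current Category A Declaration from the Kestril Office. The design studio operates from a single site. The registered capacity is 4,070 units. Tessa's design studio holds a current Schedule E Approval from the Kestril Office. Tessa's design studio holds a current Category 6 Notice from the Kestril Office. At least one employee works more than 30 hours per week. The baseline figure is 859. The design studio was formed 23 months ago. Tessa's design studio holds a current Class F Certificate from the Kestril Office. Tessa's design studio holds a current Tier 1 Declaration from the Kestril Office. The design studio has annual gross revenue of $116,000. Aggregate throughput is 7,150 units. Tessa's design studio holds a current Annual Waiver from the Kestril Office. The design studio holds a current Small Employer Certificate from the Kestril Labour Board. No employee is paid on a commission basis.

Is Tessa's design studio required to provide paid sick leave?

Exception (a)'s conditions are all satisfied: the reportable unit count is 71, less than the 88 limit; the employer operates from a single site. However, paragraphs (f)–(k) must be considered: (f) operates against (a): the design studio is classified under the construction sector. (g) would limit (f) — a current Schedule E Approval is held — but (h) sets (g) aside: (h) operates — a current Category A Declaration is held. (i) would limit (h) — a current Annual Waiver is held — but (j) sets (i) aside: (j) is triggered — a current Category 6 Notice is held. (k) is not engaged (the registered capacity is 4,070 units, not less than 4,060 units), so (j) stands. So (a) is unavailable.
Exception (b) does not apply: the business's age is 23 months, not less than 21 months.
All of (c)'s requirements are met (the employer is a non-profit; no employee is paid on commission). But: (l) operates — a current Tier 1 Declaration is held. (c) is therefore removed.
Exception (d) does not apply: the baseline figure is 859, not below 842.
Exception (e) fails — annual gross revenue is $116,000, not under $99,000.
Every exception is unavailable, so the rule governs.

Yes — Tessa's design studio must provide paid sick leave.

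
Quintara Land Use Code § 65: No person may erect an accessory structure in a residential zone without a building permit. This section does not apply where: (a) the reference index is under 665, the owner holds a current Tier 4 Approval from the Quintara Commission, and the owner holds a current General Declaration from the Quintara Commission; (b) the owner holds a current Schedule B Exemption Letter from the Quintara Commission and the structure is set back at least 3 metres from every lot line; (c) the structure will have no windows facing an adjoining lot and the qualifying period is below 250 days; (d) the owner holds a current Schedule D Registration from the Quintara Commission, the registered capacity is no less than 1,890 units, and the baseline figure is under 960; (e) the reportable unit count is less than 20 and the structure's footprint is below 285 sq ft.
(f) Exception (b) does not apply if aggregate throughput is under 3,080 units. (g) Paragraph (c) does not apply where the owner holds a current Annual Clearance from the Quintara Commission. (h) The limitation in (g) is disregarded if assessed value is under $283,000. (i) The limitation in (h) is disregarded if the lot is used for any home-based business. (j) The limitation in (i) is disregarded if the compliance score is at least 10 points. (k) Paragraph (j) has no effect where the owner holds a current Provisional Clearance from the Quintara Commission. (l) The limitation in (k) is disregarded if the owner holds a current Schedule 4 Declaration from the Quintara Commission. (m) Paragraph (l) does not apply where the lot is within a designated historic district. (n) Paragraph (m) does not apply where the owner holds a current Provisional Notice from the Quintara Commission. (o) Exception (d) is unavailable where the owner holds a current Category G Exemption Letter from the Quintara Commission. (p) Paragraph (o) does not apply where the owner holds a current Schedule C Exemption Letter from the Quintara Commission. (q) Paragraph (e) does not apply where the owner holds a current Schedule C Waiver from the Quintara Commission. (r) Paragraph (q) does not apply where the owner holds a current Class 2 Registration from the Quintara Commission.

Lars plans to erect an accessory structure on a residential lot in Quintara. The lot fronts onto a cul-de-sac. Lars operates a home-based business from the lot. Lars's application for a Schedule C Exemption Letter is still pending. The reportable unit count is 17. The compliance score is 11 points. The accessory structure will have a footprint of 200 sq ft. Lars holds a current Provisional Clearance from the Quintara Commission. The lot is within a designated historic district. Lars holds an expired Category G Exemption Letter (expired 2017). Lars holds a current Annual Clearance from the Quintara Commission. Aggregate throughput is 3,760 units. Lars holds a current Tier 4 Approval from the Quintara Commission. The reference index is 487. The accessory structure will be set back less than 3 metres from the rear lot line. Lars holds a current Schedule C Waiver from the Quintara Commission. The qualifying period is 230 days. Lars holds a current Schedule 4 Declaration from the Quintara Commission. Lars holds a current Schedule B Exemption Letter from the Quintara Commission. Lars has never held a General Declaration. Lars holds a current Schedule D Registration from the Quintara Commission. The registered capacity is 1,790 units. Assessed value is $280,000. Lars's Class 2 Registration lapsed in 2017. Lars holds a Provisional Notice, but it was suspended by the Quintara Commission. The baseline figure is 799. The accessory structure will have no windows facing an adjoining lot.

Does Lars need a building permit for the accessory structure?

Exception (a) does not apply: no current General Declaration is held.
Exception (b) requires that the structure is set back at least 3 metres from every lot line; but the rear setback is under 3 m, so (b) is unavailable.
All of (c)'s requirements are met (no windows face an adjoining lot; the qualifying period is 230 days, below the 250 days limit). Turning to paragraphs (g)–(n): (g) is engaged — a current Annual Clearance is held. (h) would limit (g) — assessed value is $280,000, under the $283,000 limit — but (i) sets (h) aside: (i) operates against (h): a home-based business operates on the lot. (j) is engaged (the compliance score is 11 points, meeting the 10 points threshold), but is displaced by (k): (k) is triggered — a current Provisional Clearance is held. (l) is triggered (a current Schedule 4 Declaration is held), but is set aside by (m): (m) operates against (l): the lot is in a historic district. (n), which would lift (m), is not triggered — the Provisional Notice is not current. So (c) is unavailable.
Exception (d) does not apply: the registered capacity is 1,790 units, short of 1,890 units.
Exception (e): the reportable unit count is 17, less than the 20 limit; the structure's footprint is 200 sq ft, below the 285 sq ft limit — every condition holds. But applying paragraphs (q)–(r): (q) operates against (e): a current Schedule C Waiver is held. (r), which would lift (q), is not triggered — no current Class 2 Registration is held. Exception (e) does not apply.
Every exception is unavailable, so the rule governs.

Yes — Lars must obtain a building permit.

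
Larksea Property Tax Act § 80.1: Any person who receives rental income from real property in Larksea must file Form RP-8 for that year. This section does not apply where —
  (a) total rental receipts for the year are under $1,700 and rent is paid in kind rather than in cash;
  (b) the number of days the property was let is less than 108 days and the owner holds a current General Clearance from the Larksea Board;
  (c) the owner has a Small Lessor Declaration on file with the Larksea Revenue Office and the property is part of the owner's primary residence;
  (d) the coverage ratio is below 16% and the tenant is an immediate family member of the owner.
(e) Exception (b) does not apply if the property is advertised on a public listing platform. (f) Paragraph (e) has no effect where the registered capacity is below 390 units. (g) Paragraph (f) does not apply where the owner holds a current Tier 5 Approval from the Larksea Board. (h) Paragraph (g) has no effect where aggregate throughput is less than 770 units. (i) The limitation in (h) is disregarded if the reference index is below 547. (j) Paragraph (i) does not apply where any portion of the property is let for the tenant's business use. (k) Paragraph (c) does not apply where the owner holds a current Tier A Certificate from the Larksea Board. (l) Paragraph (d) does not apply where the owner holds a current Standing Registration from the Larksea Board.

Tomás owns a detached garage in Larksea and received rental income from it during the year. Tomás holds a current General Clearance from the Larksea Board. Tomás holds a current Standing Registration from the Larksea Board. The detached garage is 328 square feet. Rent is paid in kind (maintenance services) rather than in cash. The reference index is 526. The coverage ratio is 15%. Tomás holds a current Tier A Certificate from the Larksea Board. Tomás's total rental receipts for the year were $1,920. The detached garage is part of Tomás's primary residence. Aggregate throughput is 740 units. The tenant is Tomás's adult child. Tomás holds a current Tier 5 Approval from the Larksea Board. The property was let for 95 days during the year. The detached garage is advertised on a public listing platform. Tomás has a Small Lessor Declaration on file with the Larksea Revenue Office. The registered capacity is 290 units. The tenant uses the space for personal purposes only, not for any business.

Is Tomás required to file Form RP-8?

Yes — Tomás must file Form RP-8.

Exception (a) does not apply: total rental receipts for the year are $1,920, not under $1,700.
Exception (b): the number of days the property was let is 95 days, less than the 108 days limit; a current General Clearance is held — every condition holds. But: (e) operates against (b): the property is publicly advertised. (f) is triggered (the registered capacity is 290 units, below the 390 units limit), but is displaced by (g): (g) operates against (f): a current Tier 5 Approval is held. (h) would limit (g) — aggregate throughput is 740 units, less than the 770 units limit — but (i) sets (h) aside: (i) operates against (h): the reference index is 526, below the 547 limit. (j), which would lift (i), is inapplicable — the space is used for personal purposes only. Exception (b) does not apply.
All of (c)'s requirements are met (a Small Lessor Declaration is on file; the detached garage is part of the primary residence). Turning to paragraph (k): (k) is engaged — a current Tier A Certificate is held. (c) is therefore removed.
Exception (d): the coverage ratio is 15%, below the 16% limit; the tenant is an immediate family member — every condition holds. However, paragraph (l) must be considered: (l) applies — a current Standing Registration is held. (d) is therefore removed.
None of the exceptions is available; § 80.1 applies in full.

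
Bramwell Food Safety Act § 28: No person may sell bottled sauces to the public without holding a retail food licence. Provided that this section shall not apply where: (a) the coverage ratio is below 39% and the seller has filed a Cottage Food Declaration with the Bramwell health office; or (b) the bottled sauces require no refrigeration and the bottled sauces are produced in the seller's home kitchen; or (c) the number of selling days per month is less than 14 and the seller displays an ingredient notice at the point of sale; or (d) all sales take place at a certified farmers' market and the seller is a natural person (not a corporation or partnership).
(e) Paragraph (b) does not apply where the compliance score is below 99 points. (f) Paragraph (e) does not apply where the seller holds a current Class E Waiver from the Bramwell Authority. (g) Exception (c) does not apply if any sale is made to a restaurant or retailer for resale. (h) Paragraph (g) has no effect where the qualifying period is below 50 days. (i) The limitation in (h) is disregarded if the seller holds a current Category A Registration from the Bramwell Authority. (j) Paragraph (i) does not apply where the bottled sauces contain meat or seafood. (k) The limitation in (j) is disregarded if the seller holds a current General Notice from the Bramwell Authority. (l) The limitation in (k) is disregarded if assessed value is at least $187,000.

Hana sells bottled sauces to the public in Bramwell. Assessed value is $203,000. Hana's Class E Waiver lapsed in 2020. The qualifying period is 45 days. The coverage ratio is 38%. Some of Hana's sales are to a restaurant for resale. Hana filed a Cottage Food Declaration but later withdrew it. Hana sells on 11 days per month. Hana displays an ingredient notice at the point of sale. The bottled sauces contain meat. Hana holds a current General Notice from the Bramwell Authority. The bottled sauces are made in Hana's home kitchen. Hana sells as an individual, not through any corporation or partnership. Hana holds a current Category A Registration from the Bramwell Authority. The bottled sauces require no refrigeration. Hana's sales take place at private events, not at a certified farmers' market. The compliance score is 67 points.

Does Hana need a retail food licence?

No — exception (c) applies; Hana is not required to hold a retail food licence.

Exception (a) requires that the seller has filed a Cottage Food Declaration with the Bramwell health office; but the Cottage Food Declaration was withdrawn, so (a) is unavailable.
Exception (b)'s conditions are all satisfied: the bottled sauces are shelf-stable; the bottled sauces are home-kitchen produced. But applying paragraphs (e)–(f): (e) is engaged — the compliance score is 67 points, below the 99 points limit. (f), which would lift (e), is inapplicable — no current Class E Waiver is held. Exception (b) does not apply.
All of (c)'s requirements are met (the number of selling days per month is 11, less than the 14 limit; an ingredient notice is displayed). Applying paragraphs (g)–(l): (g) would limit (c) — some sales are to a restaurant for resale — but (h) sets (g) aside: (h) operates against (g): the qualifying period is 45 days, below the 50 days limit. (i) would limit (h) — a current Category A Registration is held — but (j) sets (i) aside: (j) operates against (i): the bottled sauces contain meat. (k) would limit (j) — a current General Notice is held — but (l) sets (k) aside: (l) is triggered — assessed value is $203,000, meeting the $187,000 threshold. Exception (c) stands.
Exception (d) requires that all sales take place at a certified farmers' market; but sales are at private events, not a certified farmers' market, so (d) is unavailable.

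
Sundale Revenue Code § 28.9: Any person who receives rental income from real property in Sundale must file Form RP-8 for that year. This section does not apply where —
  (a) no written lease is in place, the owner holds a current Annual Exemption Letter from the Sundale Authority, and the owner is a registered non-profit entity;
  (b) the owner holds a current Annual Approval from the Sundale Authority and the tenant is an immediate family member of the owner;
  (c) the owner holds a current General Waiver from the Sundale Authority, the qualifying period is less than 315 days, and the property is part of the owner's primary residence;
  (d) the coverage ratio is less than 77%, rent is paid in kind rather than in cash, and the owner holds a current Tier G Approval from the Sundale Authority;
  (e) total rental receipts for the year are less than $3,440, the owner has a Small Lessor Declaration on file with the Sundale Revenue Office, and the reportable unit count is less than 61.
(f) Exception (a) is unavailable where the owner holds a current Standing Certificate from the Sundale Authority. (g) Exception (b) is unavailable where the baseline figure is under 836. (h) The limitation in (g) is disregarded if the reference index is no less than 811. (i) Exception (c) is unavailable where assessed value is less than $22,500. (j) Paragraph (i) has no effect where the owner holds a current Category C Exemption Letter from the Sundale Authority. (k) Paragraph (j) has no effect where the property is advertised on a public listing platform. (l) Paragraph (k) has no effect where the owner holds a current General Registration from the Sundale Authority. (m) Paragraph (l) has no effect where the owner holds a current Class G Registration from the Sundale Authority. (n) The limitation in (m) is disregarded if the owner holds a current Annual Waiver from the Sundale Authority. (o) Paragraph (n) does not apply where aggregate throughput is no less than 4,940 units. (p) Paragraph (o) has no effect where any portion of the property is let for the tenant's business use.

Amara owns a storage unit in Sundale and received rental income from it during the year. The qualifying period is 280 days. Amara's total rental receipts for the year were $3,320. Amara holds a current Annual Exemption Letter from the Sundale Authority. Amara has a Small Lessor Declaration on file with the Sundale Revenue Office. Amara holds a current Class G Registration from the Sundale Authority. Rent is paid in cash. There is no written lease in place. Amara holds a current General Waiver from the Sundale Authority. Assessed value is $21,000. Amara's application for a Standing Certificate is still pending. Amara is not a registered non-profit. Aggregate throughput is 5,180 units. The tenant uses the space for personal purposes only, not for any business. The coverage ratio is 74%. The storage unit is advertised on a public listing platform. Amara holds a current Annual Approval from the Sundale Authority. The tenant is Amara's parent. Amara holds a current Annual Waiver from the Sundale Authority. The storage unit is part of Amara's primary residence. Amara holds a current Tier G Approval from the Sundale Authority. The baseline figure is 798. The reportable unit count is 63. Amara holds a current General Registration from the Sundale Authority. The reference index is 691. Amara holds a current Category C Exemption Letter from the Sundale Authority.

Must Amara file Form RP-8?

Yes — Amara must file Form RP-8.

Exception (a) requires that the owner is a registered non-profit entity; but Amara is not a registered non-profit, so (a) is unavailable.
Exception (b)'s conditions are all satisfied: a current Annual Approval is held; the tenant is an immediate family member. Turning to paragraphs (g)–(h): (g) operates against (b): the baseline figure is 798, under the 836 limit. (h), which would lift (g), is inapplicable — the reference index is 691, short of 811. So (b) is unavailable.
Exception (c): a current General Waiver is held; the qualifying period is 280 days, less than the 315 days limit; the storage unit is part of the primary residence — every condition holds. But: (i) is triggered — assessed value is $21,000, less than the $22,500 limit. (j) is engaged (a current Category C Exemption Letter is held), but is overridden by (k): (k) operates — the property is publicly advertised. (l) is triggered (a current General Registration is held), but is displaced by (m): (m) is engaged — a current Class G Registration is held. (n) applies (a current Annual Waiver is held), but is set aside by (o): (o) is triggered — aggregate throughput is 5,180 units, meeting the 4,940 units threshold. (p) is not engaged (the space is used for personal purposes only), so (o) stands. So (c) is unavailable.
Exception (d) does not apply: rent is paid in cash.
Exception (e) does not apply: the reportable unit count is 63, not less than 61.
No exception displaces § 28.9.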